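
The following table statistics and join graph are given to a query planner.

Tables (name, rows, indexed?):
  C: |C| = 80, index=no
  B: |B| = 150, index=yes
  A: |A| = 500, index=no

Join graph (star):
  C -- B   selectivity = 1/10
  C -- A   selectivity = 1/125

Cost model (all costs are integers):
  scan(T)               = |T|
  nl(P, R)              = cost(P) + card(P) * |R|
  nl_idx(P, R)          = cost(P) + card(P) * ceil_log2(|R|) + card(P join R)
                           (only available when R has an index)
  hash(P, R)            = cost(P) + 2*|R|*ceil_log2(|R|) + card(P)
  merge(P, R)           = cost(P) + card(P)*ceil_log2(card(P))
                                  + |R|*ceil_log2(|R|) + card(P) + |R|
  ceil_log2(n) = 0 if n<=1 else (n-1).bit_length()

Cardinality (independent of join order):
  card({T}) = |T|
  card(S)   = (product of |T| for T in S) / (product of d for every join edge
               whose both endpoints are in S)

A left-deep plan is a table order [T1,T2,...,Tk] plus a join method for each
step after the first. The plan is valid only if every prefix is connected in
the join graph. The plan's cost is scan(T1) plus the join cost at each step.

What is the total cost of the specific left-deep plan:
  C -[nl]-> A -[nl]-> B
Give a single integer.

step 1: scan C: cost=80, card=80
step 2: join A via nl
    card(P join A) = 80*500/(125) = 320
    cost = 80 + 80*500 = 40080
step 3: join B via nl
    card(P join B) = 320*150/(10) = 4800
    cost = 40080 + 320*150 = 88080

88080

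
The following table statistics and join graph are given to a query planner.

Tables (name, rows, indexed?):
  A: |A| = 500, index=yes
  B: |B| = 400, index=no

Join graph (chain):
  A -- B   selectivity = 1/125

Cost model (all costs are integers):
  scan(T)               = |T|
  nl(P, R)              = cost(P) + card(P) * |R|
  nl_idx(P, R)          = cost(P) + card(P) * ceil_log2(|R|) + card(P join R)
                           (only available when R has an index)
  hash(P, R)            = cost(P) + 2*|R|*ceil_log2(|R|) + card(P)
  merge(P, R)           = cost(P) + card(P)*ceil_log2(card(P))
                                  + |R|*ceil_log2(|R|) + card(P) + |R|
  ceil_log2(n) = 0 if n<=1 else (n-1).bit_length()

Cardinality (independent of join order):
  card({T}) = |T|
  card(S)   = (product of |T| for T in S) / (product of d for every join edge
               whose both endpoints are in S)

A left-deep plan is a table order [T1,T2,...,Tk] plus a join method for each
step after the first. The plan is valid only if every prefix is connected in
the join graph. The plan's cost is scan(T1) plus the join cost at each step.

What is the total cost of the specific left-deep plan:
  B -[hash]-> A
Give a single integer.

9800

step 1: scan B: cost=400, card=400
step 2: join A via hash
    card(P join A) = 400*500/(125) = 1600
    cost = 400 + 2*500*9 + 400 = 9800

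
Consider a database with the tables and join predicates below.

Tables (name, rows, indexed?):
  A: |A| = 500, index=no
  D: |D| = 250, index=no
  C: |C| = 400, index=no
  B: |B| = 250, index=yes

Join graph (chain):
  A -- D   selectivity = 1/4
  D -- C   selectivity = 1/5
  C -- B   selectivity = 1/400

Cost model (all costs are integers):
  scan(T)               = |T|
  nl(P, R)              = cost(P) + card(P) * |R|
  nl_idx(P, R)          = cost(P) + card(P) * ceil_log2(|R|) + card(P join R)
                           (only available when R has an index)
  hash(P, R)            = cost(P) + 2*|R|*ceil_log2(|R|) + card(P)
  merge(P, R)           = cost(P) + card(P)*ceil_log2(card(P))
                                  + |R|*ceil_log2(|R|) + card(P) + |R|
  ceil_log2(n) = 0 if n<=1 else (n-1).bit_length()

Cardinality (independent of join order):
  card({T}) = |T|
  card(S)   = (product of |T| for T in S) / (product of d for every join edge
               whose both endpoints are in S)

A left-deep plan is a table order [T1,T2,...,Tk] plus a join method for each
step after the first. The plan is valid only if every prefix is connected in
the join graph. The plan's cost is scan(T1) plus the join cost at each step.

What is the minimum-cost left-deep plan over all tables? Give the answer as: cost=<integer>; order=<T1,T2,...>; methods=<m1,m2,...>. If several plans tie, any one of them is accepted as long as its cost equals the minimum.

Selinger DP (subsets sized 1..n):
  {A}: scan cost=500, card=500
  {D}: scan cost=250, card=250
  {C}: scan cost=400, card=400
  {B}: scan cost=250, card=250
  {AD}: card=31250; try (D,hash)→5000, (A,merge)→7500, (D,merge)→7750, (A,hash)→9500, (A,nl)→125250, (D,nl)→125500; best=5000 via (D,hash)
  {CD}: card=20000; try (D,hash)→4800, (C,merge)→6500, (D,merge)→6650, (C,hash)→7700, (C,nl)→100250, (D,nl)→100400; best=4800 via (D,hash)
  {BC}: card=250; try (B,nl_idx)→3850, (B,hash)→4800, (C,merge)→6500, (B,merge)→6650, (C,hash)→7700, (C,nl)→100250 …(+1); best=3850 via (B,nl_idx)
  {ACD}: card=2500000; try (A,hash)→33800, (C,hash)→43450, (A,merge)→329800, (C,merge)→509000, (A,nl)→10004800, (C,nl)→12505000; best=33800 via (A,hash)
  {BCD}: card=12500; try (D,hash)→8100, (D,merge)→8350, (B,hash)→28800, (D,nl)→66350, (B,nl_idx)→177300, (B,merge)→327050 …(+1); best=8100 via (D,hash)
  {ABCD}: card=1562500; try (A,hash)→29600, (A,merge)→200600, (B,hash)→2537800, (A,nl)→6258100, (B,nl_idx)→21596300, (B,merge)→57536050 …(+1); best=29600 via (A,hash)

cost=29600; order=C,B,D,A; methods=nl_idx,hash,hash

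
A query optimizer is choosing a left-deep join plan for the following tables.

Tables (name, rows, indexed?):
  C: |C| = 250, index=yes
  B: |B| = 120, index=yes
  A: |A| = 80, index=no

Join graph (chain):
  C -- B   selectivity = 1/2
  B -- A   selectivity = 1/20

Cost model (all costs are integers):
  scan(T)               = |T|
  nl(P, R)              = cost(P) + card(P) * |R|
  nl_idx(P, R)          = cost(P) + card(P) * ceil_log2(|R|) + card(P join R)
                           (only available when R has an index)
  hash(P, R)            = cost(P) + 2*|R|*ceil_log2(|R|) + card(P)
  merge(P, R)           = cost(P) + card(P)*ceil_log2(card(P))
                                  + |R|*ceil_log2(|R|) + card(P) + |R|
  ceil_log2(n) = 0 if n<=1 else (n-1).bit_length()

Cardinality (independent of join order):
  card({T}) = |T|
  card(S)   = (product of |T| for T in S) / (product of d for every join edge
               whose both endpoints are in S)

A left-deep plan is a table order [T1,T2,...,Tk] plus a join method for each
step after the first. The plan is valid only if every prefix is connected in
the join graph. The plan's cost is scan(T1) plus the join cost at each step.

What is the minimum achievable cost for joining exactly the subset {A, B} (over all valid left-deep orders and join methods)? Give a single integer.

Selinger DP over subsets of {A,B}:
  {B}: scan cost=120, card=120
  {A}: scan cost=80, card=80
  {AB}: card=480; try (B,nl_idx)→1120, (A,hash)→1360, (B,merge)→1680, (A,merge)→1720, (B,hash)→1840, (B,nl)→9680 …(+1); best=1120 via (B,nl_idx)

1120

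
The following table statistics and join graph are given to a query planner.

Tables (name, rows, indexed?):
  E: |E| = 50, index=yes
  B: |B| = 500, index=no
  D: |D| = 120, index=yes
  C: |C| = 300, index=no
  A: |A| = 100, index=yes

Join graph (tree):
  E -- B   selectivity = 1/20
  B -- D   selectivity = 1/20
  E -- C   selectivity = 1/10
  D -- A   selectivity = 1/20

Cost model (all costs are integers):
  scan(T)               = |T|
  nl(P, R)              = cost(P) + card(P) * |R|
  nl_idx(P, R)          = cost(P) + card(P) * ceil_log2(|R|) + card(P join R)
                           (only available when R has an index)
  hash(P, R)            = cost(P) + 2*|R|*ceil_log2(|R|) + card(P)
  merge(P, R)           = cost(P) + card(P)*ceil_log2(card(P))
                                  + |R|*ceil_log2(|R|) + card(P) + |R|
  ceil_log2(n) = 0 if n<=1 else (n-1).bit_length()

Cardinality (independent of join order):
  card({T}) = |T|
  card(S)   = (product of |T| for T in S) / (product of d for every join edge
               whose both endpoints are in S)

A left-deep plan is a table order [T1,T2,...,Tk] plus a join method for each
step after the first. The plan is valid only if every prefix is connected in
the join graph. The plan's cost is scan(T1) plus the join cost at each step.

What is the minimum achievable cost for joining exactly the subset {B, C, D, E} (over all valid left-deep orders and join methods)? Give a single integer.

Selinger DP over subsets of {B,C,D,E}:
  {E}: scan cost=50, card=50
  {B}: scan cost=500, card=500
  {D}: scan cost=120, card=120
  {C}: scan cost=300, card=300
  {BE}: card=1250; try (E,hash)→1600, (E,nl_idx)→4750, (B,merge)→5400, (E,merge)→5850, (B,hash)→9100, (B,nl)→25050 …(+1); best=1600 via (E,hash)
  {CE}: card=1500; try (E,hash)→1200, (C,merge)→3400, (E,nl_idx)→3600, (E,merge)→3650, (C,hash)→5500, (C,nl)→15050 …(+1); best=1200 via (E,hash)
  {BD}: card=3000; try (D,hash)→2680, (B,merge)→6080, (D,merge)→6460, (D,nl_idx)→7000, (B,hash)→9240, (B,nl)→60120 …(+1); best=2680 via (D,hash)
  {BDE}: card=7500; try (D,hash)→4530, (E,hash)→6280, (D,merge)→17560, (D,nl_idx)→17850, (E,nl_idx)→28180, (E,merge)→42030 …(+2); best=4530 via (D,hash)
  {BCE}: card=37500; try (C,hash)→8250, (B,hash)→11700, (C,merge)→19600, (B,merge)→24200, (C,nl)→376600, (B,nl)→751200; best=8250 via (C,hash)
  {BCDE}: card=225000; try (C,hash)→17430, (D,hash)→47430, (C,merge)→112530, (D,nl_idx)→495750, (D,merge)→646710, (C,nl)→2254530 …(+1); best=17430 via (C,hash)

17430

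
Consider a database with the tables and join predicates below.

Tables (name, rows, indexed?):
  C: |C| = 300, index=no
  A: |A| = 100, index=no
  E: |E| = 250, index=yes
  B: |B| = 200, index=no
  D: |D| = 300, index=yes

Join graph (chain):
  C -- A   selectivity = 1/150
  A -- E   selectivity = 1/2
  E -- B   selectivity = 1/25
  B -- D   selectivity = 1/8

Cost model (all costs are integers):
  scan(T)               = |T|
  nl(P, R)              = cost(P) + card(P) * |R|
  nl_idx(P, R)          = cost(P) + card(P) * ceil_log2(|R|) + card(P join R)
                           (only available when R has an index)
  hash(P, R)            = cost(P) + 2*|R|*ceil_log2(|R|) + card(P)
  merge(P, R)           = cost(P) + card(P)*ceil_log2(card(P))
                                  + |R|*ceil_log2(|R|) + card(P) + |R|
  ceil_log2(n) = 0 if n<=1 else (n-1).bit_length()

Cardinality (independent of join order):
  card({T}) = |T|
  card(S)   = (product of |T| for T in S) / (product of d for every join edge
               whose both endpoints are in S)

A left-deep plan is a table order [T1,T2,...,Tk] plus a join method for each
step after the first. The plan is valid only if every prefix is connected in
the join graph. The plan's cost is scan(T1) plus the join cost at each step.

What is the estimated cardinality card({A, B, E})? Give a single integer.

Tables in S: A(100), B(200), E(250)
Edges inside S: A-E(d=2), E-B(d=25)
numerator = 100 * 200 * 250 = 5000000
denominator = 2 * 25 = 50
card(S) = 5000000 / 50 = 100000

100000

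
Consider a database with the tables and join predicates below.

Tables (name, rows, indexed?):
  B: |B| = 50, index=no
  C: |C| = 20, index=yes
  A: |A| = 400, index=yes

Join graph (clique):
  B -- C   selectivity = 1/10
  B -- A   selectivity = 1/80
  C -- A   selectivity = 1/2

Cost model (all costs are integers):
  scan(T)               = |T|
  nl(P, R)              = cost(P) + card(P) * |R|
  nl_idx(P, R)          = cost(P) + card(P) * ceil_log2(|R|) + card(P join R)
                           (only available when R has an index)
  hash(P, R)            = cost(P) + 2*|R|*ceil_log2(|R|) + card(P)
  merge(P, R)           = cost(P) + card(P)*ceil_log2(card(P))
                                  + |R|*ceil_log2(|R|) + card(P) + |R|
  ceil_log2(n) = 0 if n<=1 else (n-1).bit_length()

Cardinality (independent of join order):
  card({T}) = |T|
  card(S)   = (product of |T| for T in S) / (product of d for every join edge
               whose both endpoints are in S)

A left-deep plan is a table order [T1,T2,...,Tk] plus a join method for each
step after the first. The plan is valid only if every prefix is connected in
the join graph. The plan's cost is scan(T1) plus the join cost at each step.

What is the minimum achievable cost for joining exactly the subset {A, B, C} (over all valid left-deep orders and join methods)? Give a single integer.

Selinger DP over subsets of {A,B,C}:
  {B}: scan cost=50, card=50
  {C}: scan cost=20, card=20
  {A}: scan cost=400, card=400
  {BC}: card=100; try (C,hash)→300, (C,nl_idx)→400, (B,merge)→490, (C,merge)→520, (B,hash)→640, (B,nl)→1020 …(+1); best=300 via (C,hash)
  {AB}: card=250; try (A,nl_idx)→750, (B,hash)→1400, (A,merge)→4400, (B,merge)→4750, (A,hash)→7300, (A,nl)→20050 …(+1); best=750 via (A,nl_idx)
  {AC}: card=4000; try (C,hash)→1000, (A,merge)→4140, (A,nl_idx)→4200, (C,merge)→4520, (C,nl_idx)→6400, (A,hash)→7240 …(+2); best=1000 via (C,hash)
  {ABC}: card=250; try (C,hash)→1200, (A,nl_idx)→1450, (C,nl_idx)→2250, (C,merge)→3120, (A,merge)→5100, (B,hash)→5600 …(+5); best=1200 via (C,hash)

1200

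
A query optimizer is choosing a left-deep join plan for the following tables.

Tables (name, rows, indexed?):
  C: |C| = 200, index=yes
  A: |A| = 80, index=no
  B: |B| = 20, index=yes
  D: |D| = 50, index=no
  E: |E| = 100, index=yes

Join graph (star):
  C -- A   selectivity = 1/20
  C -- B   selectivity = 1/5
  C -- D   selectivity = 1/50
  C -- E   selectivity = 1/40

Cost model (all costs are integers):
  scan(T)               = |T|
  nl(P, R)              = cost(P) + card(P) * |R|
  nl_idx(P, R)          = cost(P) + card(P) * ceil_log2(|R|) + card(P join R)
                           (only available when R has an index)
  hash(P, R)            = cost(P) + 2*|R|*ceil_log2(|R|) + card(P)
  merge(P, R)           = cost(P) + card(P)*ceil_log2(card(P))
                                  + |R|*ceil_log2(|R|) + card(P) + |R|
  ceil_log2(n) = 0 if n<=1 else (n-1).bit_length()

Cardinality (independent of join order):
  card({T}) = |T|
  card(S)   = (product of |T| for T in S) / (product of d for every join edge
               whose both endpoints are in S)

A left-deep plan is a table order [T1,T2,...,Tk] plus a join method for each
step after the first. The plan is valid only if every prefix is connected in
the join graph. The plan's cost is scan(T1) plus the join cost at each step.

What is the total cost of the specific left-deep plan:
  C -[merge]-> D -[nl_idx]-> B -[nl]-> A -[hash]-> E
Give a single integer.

step 1: scan C: cost=200, card=200
step 2: join D via merge
    card(P join D) = 200*50/(50) = 200
    cost = 200 + 200*8 + 50*6 + 200 + 50 = 2350
step 3: join B via nl_idx
    card(P join B) = 200*20/(5) = 800
    cost = 2350 + 200*5 + 800 = 4150
step 4: join A via nl
    card(P join A) = 800*80/(20) = 3200
    cost = 4150 + 800*80 = 68150
step 5: join E via hash
    card(P join E) = 3200*100/(40) = 8000
    cost = 68150 + 2*100*7 + 3200 = 72750

72750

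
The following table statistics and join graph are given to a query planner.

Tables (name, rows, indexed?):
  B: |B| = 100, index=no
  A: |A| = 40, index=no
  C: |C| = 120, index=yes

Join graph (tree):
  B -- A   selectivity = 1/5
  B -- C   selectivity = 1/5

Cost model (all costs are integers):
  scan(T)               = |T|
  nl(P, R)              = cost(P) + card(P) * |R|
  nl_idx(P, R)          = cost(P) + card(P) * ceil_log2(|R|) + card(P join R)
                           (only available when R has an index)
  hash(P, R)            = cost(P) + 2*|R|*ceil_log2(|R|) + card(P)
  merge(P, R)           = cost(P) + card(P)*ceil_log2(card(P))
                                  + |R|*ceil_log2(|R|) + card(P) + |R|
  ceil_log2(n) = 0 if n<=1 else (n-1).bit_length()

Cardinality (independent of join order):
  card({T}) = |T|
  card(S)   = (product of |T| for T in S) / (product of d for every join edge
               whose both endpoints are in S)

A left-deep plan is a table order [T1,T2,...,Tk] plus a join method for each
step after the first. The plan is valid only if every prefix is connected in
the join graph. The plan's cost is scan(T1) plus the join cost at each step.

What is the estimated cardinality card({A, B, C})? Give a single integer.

19200

Tables in S: A(40), B(100), C(120)
Edges inside S: B-A(d=5), B-C(d=5)
numerator = 40 * 100 * 120 = 480000
denominator = 5 * 5 = 25
card(S) = 480000 / 25 = 19200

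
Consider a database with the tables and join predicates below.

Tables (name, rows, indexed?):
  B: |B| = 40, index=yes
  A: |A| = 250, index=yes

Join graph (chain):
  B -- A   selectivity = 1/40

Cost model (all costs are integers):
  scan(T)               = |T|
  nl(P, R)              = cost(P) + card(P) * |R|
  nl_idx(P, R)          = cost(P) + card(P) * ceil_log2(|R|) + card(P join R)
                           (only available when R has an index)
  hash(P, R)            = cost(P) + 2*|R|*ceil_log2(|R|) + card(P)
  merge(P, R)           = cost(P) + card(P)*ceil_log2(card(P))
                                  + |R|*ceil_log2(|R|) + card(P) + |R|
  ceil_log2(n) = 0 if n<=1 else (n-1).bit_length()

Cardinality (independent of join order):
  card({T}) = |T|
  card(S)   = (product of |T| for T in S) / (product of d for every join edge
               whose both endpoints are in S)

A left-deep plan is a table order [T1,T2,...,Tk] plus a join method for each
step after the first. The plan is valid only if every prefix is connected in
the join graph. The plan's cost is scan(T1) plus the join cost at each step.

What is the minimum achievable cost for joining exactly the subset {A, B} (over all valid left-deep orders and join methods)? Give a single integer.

610

Selinger DP over subsets of {A,B}:
  {B}: scan cost=40, card=40
  {A}: scan cost=250, card=250
  {AB}: card=250; try (A,nl_idx)→610, (B,hash)→980, (B,nl_idx)→2000, (A,merge)→2570, (B,merge)→2780, (A,hash)→4080 …(+2); best=610 via (A,nl_idx)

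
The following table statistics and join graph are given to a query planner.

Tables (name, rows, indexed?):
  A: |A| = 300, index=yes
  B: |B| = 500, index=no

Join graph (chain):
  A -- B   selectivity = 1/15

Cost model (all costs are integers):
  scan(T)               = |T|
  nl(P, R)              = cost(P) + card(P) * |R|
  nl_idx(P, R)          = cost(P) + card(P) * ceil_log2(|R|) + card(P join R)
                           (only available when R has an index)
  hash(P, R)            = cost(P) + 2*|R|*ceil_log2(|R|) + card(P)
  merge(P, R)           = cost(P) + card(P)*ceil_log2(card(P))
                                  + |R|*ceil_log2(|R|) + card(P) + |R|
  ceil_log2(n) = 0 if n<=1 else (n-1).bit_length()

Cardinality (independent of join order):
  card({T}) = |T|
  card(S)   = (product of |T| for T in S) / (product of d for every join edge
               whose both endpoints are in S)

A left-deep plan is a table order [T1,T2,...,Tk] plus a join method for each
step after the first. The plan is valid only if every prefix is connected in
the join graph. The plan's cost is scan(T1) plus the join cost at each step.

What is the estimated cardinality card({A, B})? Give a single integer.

Tables in S: A(300), B(500)
Edges inside S: A-B(d=15)
numerator = 300 * 500 = 150000
denominator = 15 = 15
card(S) = 150000 / 15 = 10000

10000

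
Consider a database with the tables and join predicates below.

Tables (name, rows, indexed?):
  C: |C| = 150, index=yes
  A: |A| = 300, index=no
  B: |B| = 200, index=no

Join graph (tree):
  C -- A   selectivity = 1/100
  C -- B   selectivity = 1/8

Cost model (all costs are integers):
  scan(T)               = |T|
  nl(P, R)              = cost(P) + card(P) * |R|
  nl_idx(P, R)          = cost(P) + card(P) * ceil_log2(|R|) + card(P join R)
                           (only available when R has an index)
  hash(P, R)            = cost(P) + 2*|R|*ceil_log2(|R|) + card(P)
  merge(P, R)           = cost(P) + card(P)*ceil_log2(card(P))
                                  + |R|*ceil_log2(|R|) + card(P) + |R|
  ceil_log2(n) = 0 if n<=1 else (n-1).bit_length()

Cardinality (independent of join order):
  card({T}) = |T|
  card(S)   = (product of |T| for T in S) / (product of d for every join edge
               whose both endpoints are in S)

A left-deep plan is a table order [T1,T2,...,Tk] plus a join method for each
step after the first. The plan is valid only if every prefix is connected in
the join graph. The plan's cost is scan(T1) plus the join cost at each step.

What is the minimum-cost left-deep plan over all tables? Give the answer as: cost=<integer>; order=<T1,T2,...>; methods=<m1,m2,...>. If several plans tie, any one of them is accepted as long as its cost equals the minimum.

Selinger DP (subsets sized 1..n):
  {C}: scan cost=150, card=150
  {A}: scan cost=300, card=300
  {B}: scan cost=200, card=200
  {AC}: card=450; try (C,hash)→3000, (C,nl_idx)→3150, (A,merge)→4500, (C,merge)→4650, (A,hash)→5700, (A,nl)→45150 …(+1); best=3000 via (C,hash)
  {BC}: card=3750; try (C,hash)→2800, (B,merge)→3300, (C,merge)→3350, (B,hash)→3500, (C,nl_idx)→5550, (B,nl)→30150 …(+1); best=2800 via (C,hash)
  {ABC}: card=11250; try (B,hash)→6650, (B,merge)→9300, (A,hash)→11950, (A,merge)→54550, (B,nl)→93000, (A,nl)→1127800; best=6650 via (B,hash)

cost=6650; order=A,C,B; methods=hash,hash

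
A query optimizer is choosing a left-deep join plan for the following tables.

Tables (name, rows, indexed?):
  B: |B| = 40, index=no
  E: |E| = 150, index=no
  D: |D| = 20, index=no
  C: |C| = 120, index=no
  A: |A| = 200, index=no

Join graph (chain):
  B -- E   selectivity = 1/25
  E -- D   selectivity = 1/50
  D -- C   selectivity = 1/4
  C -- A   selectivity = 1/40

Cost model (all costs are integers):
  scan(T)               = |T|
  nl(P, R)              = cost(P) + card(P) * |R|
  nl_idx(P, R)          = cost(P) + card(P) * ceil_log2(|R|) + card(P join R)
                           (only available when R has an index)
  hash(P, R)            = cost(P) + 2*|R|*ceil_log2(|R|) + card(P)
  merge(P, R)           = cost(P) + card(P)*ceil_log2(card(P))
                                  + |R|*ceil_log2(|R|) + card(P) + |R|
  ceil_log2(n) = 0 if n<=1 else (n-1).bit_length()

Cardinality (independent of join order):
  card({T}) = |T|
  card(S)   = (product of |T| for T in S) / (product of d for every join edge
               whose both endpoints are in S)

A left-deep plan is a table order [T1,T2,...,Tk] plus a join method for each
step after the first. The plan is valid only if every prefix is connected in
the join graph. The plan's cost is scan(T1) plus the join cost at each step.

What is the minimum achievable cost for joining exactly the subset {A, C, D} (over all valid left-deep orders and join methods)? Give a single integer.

2880

Selinger DP over subsets of {A,C,D}:
  {D}: scan cost=20, card=20
  {C}: scan cost=120, card=120
  {A}: scan cost=200, card=200
  {CD}: card=600; try (D,hash)→440, (C,merge)→1100, (D,merge)→1200, (C,hash)→1720, (C,nl)→2420, (D,nl)→2520; best=440 via (D,hash)
  {AC}: card=600; try (C,hash)→2080, (A,merge)→2880, (C,merge)→2960, (A,hash)→3440, (A,nl)→24120, (C,nl)→24200; best=2080 via (C,hash)
  {ACD}: card=3000; try (D,hash)→2880, (A,hash)→4240, (D,merge)→8800, (A,merge)→8840, (D,nl)→14080, (A,nl)→120440; best=2880 via (D,hash)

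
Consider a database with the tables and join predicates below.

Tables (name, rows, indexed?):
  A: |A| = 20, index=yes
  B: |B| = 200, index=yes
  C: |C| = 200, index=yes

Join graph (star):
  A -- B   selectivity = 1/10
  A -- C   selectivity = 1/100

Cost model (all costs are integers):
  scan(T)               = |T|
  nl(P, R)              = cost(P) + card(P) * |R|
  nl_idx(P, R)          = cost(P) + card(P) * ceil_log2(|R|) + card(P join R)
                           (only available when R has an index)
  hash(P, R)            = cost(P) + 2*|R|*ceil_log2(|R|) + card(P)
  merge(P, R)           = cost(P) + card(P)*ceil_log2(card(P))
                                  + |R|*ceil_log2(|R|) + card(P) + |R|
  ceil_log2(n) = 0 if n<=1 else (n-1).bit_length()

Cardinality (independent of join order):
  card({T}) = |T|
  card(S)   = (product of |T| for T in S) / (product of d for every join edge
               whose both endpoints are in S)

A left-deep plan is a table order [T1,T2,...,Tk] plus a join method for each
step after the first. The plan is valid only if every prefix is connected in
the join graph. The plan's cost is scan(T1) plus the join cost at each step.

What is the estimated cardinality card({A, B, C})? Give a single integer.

Tables in S: A(20), B(200), C(200)
Edges inside S: A-B(d=10), A-C(d=100)
numerator = 20 * 200 * 200 = 800000
denominator = 10 * 100 = 1000
card(S) = 800000 / 1000 = 800

800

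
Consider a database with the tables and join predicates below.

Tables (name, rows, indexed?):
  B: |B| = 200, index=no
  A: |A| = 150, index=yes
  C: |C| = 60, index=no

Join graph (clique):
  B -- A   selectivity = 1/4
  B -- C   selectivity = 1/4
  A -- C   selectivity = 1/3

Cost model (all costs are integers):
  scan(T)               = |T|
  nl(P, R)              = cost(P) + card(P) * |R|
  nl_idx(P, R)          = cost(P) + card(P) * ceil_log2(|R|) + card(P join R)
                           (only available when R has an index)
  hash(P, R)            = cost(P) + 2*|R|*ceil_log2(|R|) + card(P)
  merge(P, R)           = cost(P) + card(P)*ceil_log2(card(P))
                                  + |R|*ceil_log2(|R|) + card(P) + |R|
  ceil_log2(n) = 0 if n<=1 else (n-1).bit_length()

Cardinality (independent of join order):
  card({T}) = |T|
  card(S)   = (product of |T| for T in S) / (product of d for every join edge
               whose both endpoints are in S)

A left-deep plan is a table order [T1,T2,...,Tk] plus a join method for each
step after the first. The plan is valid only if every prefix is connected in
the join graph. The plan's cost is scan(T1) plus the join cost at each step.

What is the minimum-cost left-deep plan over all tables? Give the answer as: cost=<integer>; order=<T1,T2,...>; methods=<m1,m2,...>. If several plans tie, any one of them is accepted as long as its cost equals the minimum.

cost=6520; order=B,C,A; methods=hash,hash

Selinger DP (subsets sized 1..n):
  {B}: scan cost=200, card=200
  {A}: scan cost=150, card=150
  {C}: scan cost=60, card=60
  {AB}: card=7500; try (A,hash)→2800, (B,merge)→3300, (A,merge)→3350, (B,hash)→3500, (A,nl_idx)→9300, (B,nl)→30150 …(+1); best=2800 via (A,hash)
  {BC}: card=3000; try (C,hash)→1120, (B,merge)→2280, (C,merge)→2420, (B,hash)→3320, (B,nl)→12060, (C,nl)→12200; best=1120 via (C,hash)
  {AC}: card=3000; try (C,hash)→1020, (A,merge)→1830, (C,merge)→1920, (A,hash)→2520, (A,nl_idx)→3540, (A,nl)→9060 …(+1); best=1020 via (C,hash)
  {ABC}: card=37500; try (A,hash)→6520, (B,hash)→7220, (C,hash)→11020, (A,merge)→41470, (B,merge)→41820, (A,nl_idx)→62620 …(+4); best=6520 via (A,hash)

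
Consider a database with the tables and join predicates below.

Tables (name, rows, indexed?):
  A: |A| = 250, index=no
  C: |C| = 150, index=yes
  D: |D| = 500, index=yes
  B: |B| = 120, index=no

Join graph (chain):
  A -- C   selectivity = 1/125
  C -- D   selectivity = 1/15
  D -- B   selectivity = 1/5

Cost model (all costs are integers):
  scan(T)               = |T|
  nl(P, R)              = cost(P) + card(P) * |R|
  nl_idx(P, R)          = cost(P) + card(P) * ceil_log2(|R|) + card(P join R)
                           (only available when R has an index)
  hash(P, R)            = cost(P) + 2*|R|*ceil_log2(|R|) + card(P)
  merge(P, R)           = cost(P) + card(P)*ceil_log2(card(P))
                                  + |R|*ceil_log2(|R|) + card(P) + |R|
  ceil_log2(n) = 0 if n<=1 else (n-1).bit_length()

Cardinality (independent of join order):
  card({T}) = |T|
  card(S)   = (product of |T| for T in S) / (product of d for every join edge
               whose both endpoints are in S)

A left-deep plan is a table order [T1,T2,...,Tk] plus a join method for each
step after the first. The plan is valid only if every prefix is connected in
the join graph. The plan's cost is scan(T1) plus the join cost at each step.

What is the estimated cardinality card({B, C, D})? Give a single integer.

120000

Tables in S: B(120), C(150), D(500)
Edges inside S: C-D(d=15), D-B(d=5)
numerator = 120 * 150 * 500 = 9000000
denominator = 15 * 5 = 75
card(S) = 9000000 / 75 = 120000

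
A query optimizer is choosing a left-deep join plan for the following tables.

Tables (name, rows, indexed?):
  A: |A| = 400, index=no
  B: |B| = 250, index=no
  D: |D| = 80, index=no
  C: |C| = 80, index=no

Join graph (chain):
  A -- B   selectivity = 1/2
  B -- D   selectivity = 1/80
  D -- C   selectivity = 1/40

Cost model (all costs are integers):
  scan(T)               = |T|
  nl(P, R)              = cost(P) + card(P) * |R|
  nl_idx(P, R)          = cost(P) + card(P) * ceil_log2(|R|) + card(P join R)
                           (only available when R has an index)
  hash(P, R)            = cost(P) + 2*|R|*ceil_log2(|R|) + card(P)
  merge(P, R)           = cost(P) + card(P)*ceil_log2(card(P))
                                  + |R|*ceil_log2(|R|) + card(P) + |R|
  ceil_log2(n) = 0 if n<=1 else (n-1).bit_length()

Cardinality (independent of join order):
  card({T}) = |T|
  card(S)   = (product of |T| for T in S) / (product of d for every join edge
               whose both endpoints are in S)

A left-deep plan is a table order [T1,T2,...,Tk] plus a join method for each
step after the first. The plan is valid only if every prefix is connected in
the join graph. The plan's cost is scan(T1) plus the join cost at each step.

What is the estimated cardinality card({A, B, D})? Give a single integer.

50000

Tables in S: A(400), B(250), D(80)
Edges inside S: A-B(d=2), B-D(d=80)
numerator = 400 * 250 * 80 = 8000000
denominator = 2 * 80 = 160
card(S) = 8000000 / 160 = 50000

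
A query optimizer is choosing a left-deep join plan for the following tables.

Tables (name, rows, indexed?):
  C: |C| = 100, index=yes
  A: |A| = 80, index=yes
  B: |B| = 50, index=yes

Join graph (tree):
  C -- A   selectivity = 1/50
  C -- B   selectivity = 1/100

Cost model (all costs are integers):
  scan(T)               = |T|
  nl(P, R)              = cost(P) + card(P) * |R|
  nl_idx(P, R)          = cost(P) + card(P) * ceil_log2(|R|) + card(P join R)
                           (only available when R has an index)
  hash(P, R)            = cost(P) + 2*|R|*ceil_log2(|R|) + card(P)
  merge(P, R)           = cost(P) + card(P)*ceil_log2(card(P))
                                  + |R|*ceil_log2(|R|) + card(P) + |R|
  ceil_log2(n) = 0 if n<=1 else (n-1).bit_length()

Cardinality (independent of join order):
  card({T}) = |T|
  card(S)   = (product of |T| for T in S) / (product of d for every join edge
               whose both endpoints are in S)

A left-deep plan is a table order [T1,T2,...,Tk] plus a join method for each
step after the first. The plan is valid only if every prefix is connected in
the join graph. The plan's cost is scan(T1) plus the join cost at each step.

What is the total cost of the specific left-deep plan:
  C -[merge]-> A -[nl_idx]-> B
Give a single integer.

2580

step 1: scan C: cost=100, card=100
step 2: join A via merge
    card(P join A) = 100*80/(50) = 160
    cost = 100 + 100*7 + 80*7 + 100 + 80 = 1540
step 3: join B via nl_idx
    card(P join B) = 160*50/(100) = 80
    cost = 1540 + 160*6 + 80 = 2580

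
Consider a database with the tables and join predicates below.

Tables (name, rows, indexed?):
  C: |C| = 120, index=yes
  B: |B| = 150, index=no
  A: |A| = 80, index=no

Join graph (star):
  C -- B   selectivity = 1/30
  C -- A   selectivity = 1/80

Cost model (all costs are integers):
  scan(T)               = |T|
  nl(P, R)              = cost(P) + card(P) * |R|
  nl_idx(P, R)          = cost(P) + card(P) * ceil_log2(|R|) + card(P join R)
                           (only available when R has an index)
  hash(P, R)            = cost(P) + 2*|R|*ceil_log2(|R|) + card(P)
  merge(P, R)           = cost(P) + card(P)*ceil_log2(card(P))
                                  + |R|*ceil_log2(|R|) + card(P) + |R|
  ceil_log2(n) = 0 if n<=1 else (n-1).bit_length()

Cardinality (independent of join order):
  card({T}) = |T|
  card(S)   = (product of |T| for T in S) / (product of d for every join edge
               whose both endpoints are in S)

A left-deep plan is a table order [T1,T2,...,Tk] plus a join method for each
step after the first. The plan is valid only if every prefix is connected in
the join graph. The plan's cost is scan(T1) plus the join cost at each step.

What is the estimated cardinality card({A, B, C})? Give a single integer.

600

Tables in S: A(80), B(150), C(120)
Edges inside S: C-B(d=30), C-A(d=80)
numerator = 80 * 150 * 120 = 1440000
denominator = 30 * 80 = 2400
card(S) = 1440000 / 2400 = 600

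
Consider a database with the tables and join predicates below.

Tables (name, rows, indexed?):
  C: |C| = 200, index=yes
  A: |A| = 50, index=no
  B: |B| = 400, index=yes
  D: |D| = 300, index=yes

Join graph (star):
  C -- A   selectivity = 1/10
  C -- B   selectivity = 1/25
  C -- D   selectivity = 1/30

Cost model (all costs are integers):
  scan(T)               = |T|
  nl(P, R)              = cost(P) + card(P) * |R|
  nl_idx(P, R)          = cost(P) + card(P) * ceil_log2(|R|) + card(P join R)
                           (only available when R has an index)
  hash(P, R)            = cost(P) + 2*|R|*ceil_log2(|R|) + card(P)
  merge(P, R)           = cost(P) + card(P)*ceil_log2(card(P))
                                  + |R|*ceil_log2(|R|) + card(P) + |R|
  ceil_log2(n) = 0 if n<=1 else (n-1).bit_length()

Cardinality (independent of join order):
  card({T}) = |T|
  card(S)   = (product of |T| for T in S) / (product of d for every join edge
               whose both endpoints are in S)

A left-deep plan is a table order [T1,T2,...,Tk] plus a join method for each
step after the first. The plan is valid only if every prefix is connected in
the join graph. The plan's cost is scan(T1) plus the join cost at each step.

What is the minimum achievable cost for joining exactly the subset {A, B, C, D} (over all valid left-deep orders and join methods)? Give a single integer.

23600

Selinger DP over subsets of {A,B,C,D}:
  {C}: scan cost=200, card=200
  {A}: scan cost=50, card=50
  {B}: scan cost=400, card=400
  {D}: scan cost=300, card=300
  {AC}: card=1000; try (A,hash)→1000, (C,nl_idx)→1450, (C,merge)→2200, (A,merge)→2350, (C,hash)→3300, (C,nl)→10050 …(+1); best=1000 via (A,hash)
  {BC}: card=3200; try (C,hash)→4000, (B,nl_idx)→5200, (B,merge)→6000, (C,merge)→6200, (C,nl_idx)→6800, (B,hash)→7600 …(+2); best=4000 via (C,hash)
  {CD}: card=2000; try (C,hash)→3800, (D,nl_idx)→4000, (C,nl_idx)→4700, (D,merge)→5000, (C,merge)→5100, (D,hash)→5800 …(+2); best=3800 via (C,hash)
  {ABC}: card=16000; try (A,hash)→7800, (B,hash)→9200, (B,merge)→16000, (B,nl_idx)→26000, (A,merge)→45950, (A,nl)→164000 …(+1); best=7800 via (A,hash)
  {ACD}: card=10000; try (A,hash)→6400, (D,hash)→7400, (D,merge)→15000, (D,nl_idx)→20000, (A,merge)→28150, (A,nl)→103800 …(+1); best=6400 via (A,hash)
  {BCD}: card=32000; try (D,hash)→12600, (B,hash)→13000, (B,merge)→31800, (D,merge)→48600, (B,nl_idx)→53800, (D,nl_idx)→64800 …(+2); best=12600 via (D,hash)
  {ABCD}: card=160000; try (B,hash)→23600, (D,hash)→29200, (A,hash)→45200, (B,merge)→160400, (D,merge)→250800, (B,nl_idx)→256400 …(+5); best=23600 via (B,hash)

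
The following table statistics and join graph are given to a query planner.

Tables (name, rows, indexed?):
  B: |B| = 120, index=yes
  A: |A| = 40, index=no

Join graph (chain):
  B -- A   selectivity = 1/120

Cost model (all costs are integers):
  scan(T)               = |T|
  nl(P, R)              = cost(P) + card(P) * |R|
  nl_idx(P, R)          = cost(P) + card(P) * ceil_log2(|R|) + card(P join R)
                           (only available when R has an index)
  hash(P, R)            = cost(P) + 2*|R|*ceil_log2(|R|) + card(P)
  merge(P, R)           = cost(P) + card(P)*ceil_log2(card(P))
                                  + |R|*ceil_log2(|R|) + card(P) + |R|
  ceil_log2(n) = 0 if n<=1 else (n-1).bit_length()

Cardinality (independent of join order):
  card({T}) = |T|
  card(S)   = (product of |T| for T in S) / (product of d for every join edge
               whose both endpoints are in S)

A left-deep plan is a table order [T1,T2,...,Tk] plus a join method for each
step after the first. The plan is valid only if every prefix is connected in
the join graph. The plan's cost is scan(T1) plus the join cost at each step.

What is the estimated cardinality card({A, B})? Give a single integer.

Tables in S: A(40), B(120)
Edges inside S: B-A(d=120)
numerator = 40 * 120 = 4800
denominator = 120 = 120
card(S) = 4800 / 120 = 40

40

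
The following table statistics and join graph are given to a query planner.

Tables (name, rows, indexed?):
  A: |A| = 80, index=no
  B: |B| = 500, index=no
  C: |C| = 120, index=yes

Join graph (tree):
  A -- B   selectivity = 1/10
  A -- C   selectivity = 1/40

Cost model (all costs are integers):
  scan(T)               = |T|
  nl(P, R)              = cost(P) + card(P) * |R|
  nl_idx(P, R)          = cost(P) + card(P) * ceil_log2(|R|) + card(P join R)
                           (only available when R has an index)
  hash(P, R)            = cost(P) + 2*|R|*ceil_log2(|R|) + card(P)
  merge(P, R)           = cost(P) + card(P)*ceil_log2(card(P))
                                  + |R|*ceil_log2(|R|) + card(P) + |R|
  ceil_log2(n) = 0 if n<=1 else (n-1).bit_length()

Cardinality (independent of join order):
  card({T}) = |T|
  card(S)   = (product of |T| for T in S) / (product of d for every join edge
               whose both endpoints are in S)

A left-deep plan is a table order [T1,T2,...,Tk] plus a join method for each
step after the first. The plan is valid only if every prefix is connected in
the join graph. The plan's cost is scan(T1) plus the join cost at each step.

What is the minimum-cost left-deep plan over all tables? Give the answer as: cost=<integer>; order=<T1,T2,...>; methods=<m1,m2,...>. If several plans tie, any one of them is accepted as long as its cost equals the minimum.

Selinger DP (subsets sized 1..n):
  {A}: scan cost=80, card=80
  {B}: scan cost=500, card=500
  {C}: scan cost=120, card=120
  {AB}: card=4000; try (A,hash)→2120, (B,merge)→5720, (A,merge)→6140, (B,hash)→9160, (B,nl)→40080, (A,nl)→40500; best=2120 via (A,hash)
  {AC}: card=240; try (C,nl_idx)→880, (A,hash)→1360, (C,merge)→1680, (A,merge)→1720, (C,hash)→1840, (C,nl)→9680 …(+1); best=880 via (C,nl_idx)
  {ABC}: card=12000; try (C,hash)→7800, (B,merge)→8040, (B,hash)→10120, (C,nl_idx)→42120, (C,merge)→55080, (B,nl)→120880 …(+1); best=7800 via (C,hash)

cost=7800; order=B,A,C; methods=hash,hash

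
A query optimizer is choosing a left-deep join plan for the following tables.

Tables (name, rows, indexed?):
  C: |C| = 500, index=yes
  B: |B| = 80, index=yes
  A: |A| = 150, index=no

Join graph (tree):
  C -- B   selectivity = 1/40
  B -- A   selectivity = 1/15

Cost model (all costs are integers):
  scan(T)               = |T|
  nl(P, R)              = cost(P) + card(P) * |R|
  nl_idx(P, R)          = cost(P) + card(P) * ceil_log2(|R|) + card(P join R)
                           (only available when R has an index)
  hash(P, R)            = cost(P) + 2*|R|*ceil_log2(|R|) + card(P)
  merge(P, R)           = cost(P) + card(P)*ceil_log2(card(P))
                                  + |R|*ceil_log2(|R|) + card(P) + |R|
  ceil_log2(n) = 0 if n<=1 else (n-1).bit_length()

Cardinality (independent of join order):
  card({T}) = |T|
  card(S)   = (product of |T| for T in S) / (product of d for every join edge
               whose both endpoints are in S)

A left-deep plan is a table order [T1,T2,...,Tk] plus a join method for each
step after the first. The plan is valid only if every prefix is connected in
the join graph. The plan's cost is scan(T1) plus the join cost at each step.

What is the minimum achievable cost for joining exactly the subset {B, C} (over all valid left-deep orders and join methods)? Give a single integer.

Selinger DP over subsets of {B,C}:
  {C}: scan cost=500, card=500
  {B}: scan cost=80, card=80
  {BC}: card=1000; try (C,nl_idx)→1800, (B,hash)→2120, (B,nl_idx)→5000, (C,merge)→5720, (B,merge)→6140, (C,hash)→9160 …(+2); best=1800 via (C,nl_idx)

1800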